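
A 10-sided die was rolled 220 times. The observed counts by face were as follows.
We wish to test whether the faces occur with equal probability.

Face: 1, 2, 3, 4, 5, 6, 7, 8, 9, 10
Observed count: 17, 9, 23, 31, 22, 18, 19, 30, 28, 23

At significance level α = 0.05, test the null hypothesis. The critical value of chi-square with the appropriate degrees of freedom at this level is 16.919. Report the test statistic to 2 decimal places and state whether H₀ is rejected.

Under H₀ each category has probability 1/10, so each expected count is 220/10 = 22.
χ² = (17−22)²/22 + (9−22)²/22 + (23−22)²/22 + (31−22)²/22 + (22−22)²/22 + (18−22)²/22 + (19−22)²/22 + (30−22)²/22 + (28−22)²/22 + (23−22)²/22
   = 1.136 + 7.682 + 0.045 + 3.682 + 0.000 + 0.727 + 0.409 + 2.909 + 1.636 + 0.045
Sum = 18.27
df = 9. Since 18.27 > 16.919, we reject H₀.

18.27; reject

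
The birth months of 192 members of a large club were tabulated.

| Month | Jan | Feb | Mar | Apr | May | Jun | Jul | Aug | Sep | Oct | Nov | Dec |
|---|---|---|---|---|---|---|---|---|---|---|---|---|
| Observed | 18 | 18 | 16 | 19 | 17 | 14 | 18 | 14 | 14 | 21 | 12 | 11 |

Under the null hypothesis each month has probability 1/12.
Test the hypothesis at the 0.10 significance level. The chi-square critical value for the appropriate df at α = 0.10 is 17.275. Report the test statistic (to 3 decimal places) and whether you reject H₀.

6.250; do not reject

Under H₀ each category has probability 1/12, so each expected count is 192/12 = 16.
χ² = (18−16)²/16 + (18−16)²/16 + (16−16)²/16 + (19−16)²/16 + (17−16)²/16 + (14−16)²/16 + (18−16)²/16 + (14−16)²/16 + (14−16)²/16 + (21−16)²/16 + (12−16)²/16 + (11−16)²/16
   = 0.2500 + 0.2500 + 0.0000 + 0.5625 + 0.0625 + 0.2500 + 0.2500 + 0.2500 + 0.2500 + 1.5625 + 1.0000 + 1.5625
Sum = 6.250
df = 11. Since 6.250 < 17.275, we do not reject H₀.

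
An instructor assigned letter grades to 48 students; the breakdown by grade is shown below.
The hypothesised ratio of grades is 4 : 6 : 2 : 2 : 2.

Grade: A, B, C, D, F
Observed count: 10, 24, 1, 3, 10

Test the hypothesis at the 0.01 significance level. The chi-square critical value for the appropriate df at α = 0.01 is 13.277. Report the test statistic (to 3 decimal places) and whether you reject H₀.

10.667; do not reject

Ratio total = 16. Expected counts: 48×4/16 = 12, 48×6/16 = 18, 48×2/16 = 6, 48×2/16 = 6, 48×2/16 = 6.
cat         O        E   (O−E)²/E
A          10       12     0.3333
B          24       18     2.0000
C           1        6     4.1667
D           3        6     1.5000
F          10        6     2.6667
Sum = 10.667
df = 4. Since 10.667 < 13.277, we do not reject H₀.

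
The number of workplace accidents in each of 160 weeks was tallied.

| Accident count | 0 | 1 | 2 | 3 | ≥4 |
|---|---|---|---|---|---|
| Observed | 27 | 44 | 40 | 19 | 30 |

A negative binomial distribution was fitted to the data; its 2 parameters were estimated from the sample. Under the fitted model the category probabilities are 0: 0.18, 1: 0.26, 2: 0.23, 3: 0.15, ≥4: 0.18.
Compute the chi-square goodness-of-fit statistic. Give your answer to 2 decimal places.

1.62

Expected counts E_i = n·p_i: 160×0.18 = 28.8, 160×0.26 = 41.6, 160×0.23 = 36.8, 160×0.15 = 24, 160×0.18 = 28.8.
0: (27 − 28.8)²/28.8 = 3.24/28.8 = 0.113
1: (44 − 41.6)²/41.6 = 5.76/41.6 = 0.138
2: (40 − 36.8)²/36.8 = 10.24/36.8 = 0.278
3: (19 − 24)²/24 = 25/24 = 1.042
≥4: (30 − 28.8)²/28.8 = 1.44/28.8 = 0.050
Sum = 1.62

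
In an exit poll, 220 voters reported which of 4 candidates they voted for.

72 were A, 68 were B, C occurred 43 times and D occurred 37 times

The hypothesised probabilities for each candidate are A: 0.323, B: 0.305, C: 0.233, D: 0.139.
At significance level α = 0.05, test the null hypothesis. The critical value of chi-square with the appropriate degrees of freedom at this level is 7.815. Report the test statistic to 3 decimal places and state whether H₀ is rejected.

2.703; do not reject

Expected counts E_i = n·p_i: 220×0.323 = 71.06, 220×0.305 = 67.1, 220×0.233 = 51.26, 220×0.139 = 30.58.
A: (72 − 71.06)²/71.06 = 0.8836/71.06 = 0.0124
B: (68 − 67.1)²/67.1 = 0.81/67.1 = 0.0121
C: (43 − 51.26)²/51.26 = 68.2276/51.26 = 1.3310
D: (37 − 30.58)²/30.58 = 41.2164/30.58 = 1.3478
Sum = 2.703
df = 3. Since 2.703 < 7.815, we do not reject H₀.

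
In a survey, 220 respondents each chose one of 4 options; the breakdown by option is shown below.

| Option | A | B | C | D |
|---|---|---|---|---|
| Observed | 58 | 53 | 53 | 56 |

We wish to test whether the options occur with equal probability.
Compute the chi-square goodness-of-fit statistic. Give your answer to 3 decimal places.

Expected count for each of the 4 categories: 220/4 = 55.
χ² = (58−55)²/55 + (53−55)²/55 + (53−55)²/55 + (56−55)²/55
   = 0.1636 + 0.0727 + 0.0727 + 0.0182
Sum = 0.327

0.327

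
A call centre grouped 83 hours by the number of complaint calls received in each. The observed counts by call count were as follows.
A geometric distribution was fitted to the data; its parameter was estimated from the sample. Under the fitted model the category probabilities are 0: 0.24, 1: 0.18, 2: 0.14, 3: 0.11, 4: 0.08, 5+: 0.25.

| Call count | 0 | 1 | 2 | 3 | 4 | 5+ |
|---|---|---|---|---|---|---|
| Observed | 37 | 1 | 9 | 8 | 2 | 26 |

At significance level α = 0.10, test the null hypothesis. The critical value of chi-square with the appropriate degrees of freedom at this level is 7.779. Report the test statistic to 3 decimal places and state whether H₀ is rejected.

Expected counts E_i = n·p_i: 83×0.24 = 19.92, 83×0.18 = 14.94, 83×0.14 = 11.62, 83×0.11 = 9.13, 83×0.08 = 6.64, 83×0.25 = 20.75.
0: (37 − 19.92)²/19.92 = 291.7264/19.92 = 14.6449
1: (1 − 14.94)²/14.94 = 194.3236/14.94 = 13.0069
2: (9 − 11.62)²/11.62 = 6.8644/11.62 = 0.5907
3: (8 − 9.13)²/9.13 = 1.2769/9.13 = 0.1399
4: (2 − 6.64)²/6.64 = 21.5296/6.64 = 3.2424
5+: (26 − 20.75)²/20.75 = 27.5625/20.75 = 1.3283
Sum = 32.953
df = 4. Since 32.953 > 7.779, we reject H₀.

32.953; reject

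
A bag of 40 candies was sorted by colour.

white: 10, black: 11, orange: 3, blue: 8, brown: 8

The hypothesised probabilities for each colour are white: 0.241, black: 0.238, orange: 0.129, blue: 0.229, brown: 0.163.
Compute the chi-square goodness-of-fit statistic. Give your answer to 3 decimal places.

Expected counts E_i = n·p_i: 40×0.241 = 9.64, 40×0.238 = 9.52, 40×0.129 = 5.16, 40×0.229 = 9.16, 40×0.163 = 6.52.
white: (10 − 9.64)²/9.64 = 0.1296/9.64 = 0.0134
black: (11 − 9.52)²/9.52 = 2.1904/9.52 = 0.2301
orange: (3 − 5.16)²/5.16 = 4.6656/5.16 = 0.9042
blue: (8 − 9.16)²/9.16 = 1.3456/9.16 = 0.1469
brown: (8 − 6.52)²/6.52 = 2.1904/6.52 = 0.3360
Sum = 1.631

1.631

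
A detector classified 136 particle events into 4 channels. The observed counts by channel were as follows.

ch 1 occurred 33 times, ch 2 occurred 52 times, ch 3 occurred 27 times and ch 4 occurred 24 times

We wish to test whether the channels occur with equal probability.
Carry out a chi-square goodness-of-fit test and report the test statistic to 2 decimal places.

13.94

Under H₀ each category has probability 1/4, so each expected count is 136/4 = 34.
χ² = (33−34)²/34 + (52−34)²/34 + (27−34)²/34 + (24−34)²/34
   = 0.029 + 9.529 + 1.441 + 2.941
Sum = 13.94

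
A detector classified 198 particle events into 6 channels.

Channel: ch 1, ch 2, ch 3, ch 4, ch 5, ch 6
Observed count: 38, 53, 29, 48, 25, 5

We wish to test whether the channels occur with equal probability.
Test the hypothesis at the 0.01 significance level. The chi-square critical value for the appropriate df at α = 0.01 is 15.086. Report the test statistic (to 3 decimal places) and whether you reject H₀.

45.879; reject

Under H₀ each category has probability 1/6, so each expected count is 198/6 = 33.
χ² = (38−33)²/33 + (53−33)²/33 + (29−33)²/33 + (48−33)²/33 + (25−33)²/33 + (5−33)²/33
   = 0.7576 + 12.1212 + 0.4848 + 6.8182 + 1.9394 + 23.7576
Sum = 45.879
df = 5. Since 45.879 > 15.086, we reject H₀.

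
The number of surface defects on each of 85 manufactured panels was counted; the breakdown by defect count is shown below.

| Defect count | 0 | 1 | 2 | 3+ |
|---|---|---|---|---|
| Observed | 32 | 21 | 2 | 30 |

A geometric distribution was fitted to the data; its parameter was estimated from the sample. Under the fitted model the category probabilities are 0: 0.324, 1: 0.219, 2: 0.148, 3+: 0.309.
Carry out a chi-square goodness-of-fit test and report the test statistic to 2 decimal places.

10.46

Expected counts E_i = n·p_i: 85×0.324 = 27.54, 85×0.219 = 18.615, 85×0.148 = 12.58, 85×0.309 = 26.265.
0: (32 − 27.54)²/27.54 = 19.8916/27.54 = 0.722
1: (21 − 18.615)²/18.615 = 5.688225/18.615 = 0.306
2: (2 − 12.58)²/12.58 = 111.9364/12.58 = 8.898
3+: (30 − 26.265)²/26.265 = 13.950225/26.265 = 0.531
Sum = 10.46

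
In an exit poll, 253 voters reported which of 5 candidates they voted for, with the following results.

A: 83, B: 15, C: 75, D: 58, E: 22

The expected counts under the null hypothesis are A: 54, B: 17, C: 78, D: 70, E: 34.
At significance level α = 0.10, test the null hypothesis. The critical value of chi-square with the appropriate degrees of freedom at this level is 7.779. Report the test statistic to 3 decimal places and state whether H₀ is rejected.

A: (83 − 54)²/54 = 841/54 = 15.5741
B: (15 − 17)²/17 = 4/17 = 0.2353
C: (75 − 78)²/78 = 9/78 = 0.1154
D: (58 − 70)²/70 = 144/70 = 2.0571
E: (22 − 34)²/34 = 144/34 = 4.2353
Sum = 22.217
df = 4. Since 22.217 > 7.779, we reject H₀.

22.217; reject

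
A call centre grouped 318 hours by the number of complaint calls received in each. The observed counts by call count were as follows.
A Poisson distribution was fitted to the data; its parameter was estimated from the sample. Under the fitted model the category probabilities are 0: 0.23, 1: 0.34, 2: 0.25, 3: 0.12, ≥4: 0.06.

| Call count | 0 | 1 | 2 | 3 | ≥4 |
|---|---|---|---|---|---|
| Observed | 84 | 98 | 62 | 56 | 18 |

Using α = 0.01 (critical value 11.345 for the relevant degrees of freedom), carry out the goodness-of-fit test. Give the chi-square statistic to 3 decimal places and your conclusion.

Expected counts E_i = n·p_i: 318×0.23 = 73.14, 318×0.34 = 108.12, 318×0.25 = 79.5, 318×0.12 = 38.16, 318×0.06 = 19.08.
χ² = (84−73.14)²/73.14 + (98−108.12)²/108.12 + (62−79.5)²/79.5 + (56−38.16)²/38.16 + (18−19.08)²/19.08
   = 1.6125 + 0.9472 + 3.8522 + 8.3403 + 0.0611
Sum = 14.813
df = 3. Since 14.813 > 11.345, we reject H₀.

14.813; reject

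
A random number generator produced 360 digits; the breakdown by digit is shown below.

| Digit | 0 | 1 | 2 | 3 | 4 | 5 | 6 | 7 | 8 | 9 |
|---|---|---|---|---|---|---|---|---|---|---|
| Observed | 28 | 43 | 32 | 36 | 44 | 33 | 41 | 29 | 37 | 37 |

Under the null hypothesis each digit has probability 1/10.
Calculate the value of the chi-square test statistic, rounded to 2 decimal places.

Under H₀ each category has probability 1/10, so each expected count is 360/10 = 36.
cat         O        E   (O−E)²/E
0          28       36      1.778
1          43       36      1.361
2          32       36      0.444
3          36       36      0.000
4          44       36      1.778
5          33       36      0.250
6          41       36      0.694
7          29       36      1.361
8          37       36      0.028
9          37       36      0.028
Sum = 7.72

7.72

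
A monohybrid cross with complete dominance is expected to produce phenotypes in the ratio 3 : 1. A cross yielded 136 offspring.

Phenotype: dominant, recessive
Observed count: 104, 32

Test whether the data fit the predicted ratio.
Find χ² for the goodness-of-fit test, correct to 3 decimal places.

0.157

Ratio total = 4. Expected counts: 136×3/4 = 102, 136×1/4 = 34.
cat            O        E   (O−E)²/E
dominant     104      102     0.0392
recessive     32       34     0.1176
Sum = 0.157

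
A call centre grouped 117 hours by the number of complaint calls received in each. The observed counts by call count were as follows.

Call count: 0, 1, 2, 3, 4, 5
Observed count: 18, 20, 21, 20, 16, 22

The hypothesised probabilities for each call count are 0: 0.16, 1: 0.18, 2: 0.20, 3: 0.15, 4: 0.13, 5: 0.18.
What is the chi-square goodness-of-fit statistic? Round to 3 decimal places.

Expected counts E_i = n·p_i: 117×0.16 = 18.72, 117×0.18 = 21.06, 117×0.20 = 23.4, 117×0.15 = 17.55, 117×0.13 = 15.21, 117×0.18 = 21.06.
χ² = (18−18.72)²/18.72 + (20−21.06)²/21.06 + (21−23.4)²/23.4 + (20−17.55)²/17.55 + (16−15.21)²/15.21 + (22−21.06)²/21.06
   = 0.0277 + 0.0534 + 0.2462 + 0.3420 + 0.0410 + 0.0420
Sum = 0.752

0.752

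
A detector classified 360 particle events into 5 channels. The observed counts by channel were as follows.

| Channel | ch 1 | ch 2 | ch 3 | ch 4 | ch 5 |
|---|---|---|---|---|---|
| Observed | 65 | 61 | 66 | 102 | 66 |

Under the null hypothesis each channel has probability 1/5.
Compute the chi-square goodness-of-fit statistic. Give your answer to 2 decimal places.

15.86

Expected count for each of the 5 categories: 360/5 = 72.
cat         O        E   (O−E)²/E
ch 1       65       72      0.681
ch 2       61       72      1.681
ch 3       66       72      0.500
ch 4      102       72     12.500
ch 5       66       72      0.500
Sum = 15.86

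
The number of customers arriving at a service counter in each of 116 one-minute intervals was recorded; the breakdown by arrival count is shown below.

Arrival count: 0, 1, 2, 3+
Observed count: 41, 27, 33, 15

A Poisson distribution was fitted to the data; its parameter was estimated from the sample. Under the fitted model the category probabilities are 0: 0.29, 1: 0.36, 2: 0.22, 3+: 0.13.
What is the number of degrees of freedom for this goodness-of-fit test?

There are k = 4 categories and 1 parameter estimated from the data, so df = 4 − 1 − 1 = 2.

2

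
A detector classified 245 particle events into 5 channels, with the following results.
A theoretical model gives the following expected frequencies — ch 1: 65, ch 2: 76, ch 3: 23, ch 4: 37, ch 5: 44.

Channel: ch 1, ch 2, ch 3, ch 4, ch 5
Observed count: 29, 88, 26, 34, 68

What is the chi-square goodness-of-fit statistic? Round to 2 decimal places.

χ² = (29−65)²/65 + (88−76)²/76 + (26−23)²/23 + (34−37)²/37 + (68−44)²/44
   = 19.938 + 1.895 + 0.391 + 0.243 + 13.091
Sum = 35.56

35.56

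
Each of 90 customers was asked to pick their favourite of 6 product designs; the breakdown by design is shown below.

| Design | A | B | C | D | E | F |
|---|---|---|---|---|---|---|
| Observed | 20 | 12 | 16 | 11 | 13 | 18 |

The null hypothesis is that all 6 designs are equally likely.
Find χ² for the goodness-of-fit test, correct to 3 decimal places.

4.267

Under H₀ each category has probability 1/6, so each expected count is 90/6 = 15.
cat         O        E   (O−E)²/E
A          20       15     1.6667
B          12       15     0.6000
C          16       15     0.0667
D          11       15     1.0667
E          13       15     0.2667
F          18       15     0.6000
Sum = 4.267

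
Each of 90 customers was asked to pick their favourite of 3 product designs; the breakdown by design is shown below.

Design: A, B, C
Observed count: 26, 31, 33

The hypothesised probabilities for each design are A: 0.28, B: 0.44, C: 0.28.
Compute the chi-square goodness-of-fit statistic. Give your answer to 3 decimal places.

Expected counts E_i = n·p_i: 90×0.28 = 25.2, 90×0.44 = 39.6, 90×0.28 = 25.2.
cat         O        E   (O−E)²/E
A          26     25.2     0.0254
B          31     39.6     1.8677
C          33     25.2     2.4143
Sum = 4.307

4.307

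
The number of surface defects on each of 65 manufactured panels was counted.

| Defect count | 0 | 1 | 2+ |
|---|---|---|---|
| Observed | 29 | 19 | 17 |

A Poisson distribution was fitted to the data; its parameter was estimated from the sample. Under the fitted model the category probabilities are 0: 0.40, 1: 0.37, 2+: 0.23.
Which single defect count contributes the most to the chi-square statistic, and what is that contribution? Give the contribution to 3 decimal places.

Expected counts E_i = n·p_i: 65×0.40 = 26, 65×0.37 = 24.05, 65×0.23 = 14.95.
χ² = (29−26)²/26 + (19−24.05)²/24.05 + (17−14.95)²/14.95
   = 0.3462 + 1.0604 + 0.2811
The largest term is for 1: 1.060.

1, 1.060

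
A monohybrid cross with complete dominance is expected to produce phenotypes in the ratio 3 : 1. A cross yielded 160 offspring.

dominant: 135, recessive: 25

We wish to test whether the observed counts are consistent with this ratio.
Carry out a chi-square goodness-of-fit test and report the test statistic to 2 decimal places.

Ratio total = 4. Expected counts: 160×3/4 = 120, 160×1/4 = 40.
cat            O        E   (O−E)²/E
dominant     135      120      1.875
recessive     25       40      5.625
Sum = 7.50

7.50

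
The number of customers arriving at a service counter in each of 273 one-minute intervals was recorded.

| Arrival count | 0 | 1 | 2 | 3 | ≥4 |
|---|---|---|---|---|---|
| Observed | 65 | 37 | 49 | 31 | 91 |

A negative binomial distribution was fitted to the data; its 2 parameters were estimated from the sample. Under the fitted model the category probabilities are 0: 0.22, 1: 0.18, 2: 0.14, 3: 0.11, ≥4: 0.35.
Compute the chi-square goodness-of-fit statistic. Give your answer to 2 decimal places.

6.69

Expected counts E_i = n·p_i: 273×0.22 = 60.06, 273×0.18 = 49.14, 273×0.14 = 38.22, 273×0.11 = 30.03, 273×0.35 = 95.55.
0: (65 − 60.06)²/60.06 = 24.4036/60.06 = 0.406
1: (37 − 49.14)²/49.14 = 147.3796/49.14 = 2.999
2: (49 − 38.22)²/38.22 = 116.2084/38.22 = 3.041
3: (31 − 30.03)²/30.03 = 0.9409/30.03 = 0.031
≥4: (91 − 95.55)²/95.55 = 20.7025/95.55 = 0.217
Sum = 6.69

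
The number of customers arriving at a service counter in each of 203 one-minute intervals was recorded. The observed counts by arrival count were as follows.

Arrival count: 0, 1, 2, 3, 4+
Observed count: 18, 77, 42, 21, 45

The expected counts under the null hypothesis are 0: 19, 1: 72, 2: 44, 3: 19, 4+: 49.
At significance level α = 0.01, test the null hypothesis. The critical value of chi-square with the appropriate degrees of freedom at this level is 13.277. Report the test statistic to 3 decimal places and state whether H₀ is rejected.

1.028; do not reject

0: (18 − 19)²/19 = 1/19 = 0.0526
1: (77 − 72)²/72 = 25/72 = 0.3472
2: (42 − 44)²/44 = 4/44 = 0.0909
3: (21 − 19)²/19 = 4/19 = 0.2105
4+: (45 − 49)²/49 = 16/49 = 0.3265
Sum = 1.028
df = 4. Since 1.028 < 13.277, we do not reject H₀.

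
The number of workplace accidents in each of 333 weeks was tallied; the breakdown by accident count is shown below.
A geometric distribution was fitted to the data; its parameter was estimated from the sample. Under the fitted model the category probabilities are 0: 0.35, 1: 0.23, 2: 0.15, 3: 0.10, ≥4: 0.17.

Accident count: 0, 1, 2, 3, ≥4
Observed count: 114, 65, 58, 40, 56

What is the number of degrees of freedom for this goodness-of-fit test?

There are k = 5 categories and 1 parameter estimated from the data, so df = 5 − 1 − 1 = 3.

3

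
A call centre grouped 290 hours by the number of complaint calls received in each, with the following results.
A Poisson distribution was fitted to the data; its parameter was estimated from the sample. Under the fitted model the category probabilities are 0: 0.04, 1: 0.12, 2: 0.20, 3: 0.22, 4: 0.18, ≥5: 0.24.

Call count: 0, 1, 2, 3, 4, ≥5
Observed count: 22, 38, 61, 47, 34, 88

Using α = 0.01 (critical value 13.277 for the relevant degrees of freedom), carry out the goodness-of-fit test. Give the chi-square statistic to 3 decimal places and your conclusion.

Expected counts E_i = n·p_i: 290×0.04 = 11.6, 290×0.12 = 34.8, 290×0.20 = 58, 290×0.22 = 63.8, 290×0.18 = 52.2, 290×0.24 = 69.6.
cat         O        E   (O−E)²/E
0          22     11.6     9.3241
1          38     34.8     0.2943
2          61       58     0.1552
3          47     63.8     4.4238
4          34     52.2     6.3456
≥5         88     69.6     4.8644
Sum = 25.407
df = 4. Since 25.407 > 13.277, we reject H₀.

25.407; reject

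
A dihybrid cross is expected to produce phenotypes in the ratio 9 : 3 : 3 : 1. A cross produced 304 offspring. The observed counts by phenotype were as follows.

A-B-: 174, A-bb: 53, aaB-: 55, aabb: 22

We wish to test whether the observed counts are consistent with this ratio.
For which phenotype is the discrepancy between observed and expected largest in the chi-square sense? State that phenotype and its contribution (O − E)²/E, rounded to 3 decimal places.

Ratio total = 16. Expected counts: 304×9/16 = 171, 304×3/16 = 57, 304×3/16 = 57, 304×1/16 = 19.
χ² = (174−171)²/171 + (53−57)²/57 + (55−57)²/57 + (22−19)²/19
   = 0.0526 + 0.2807 + 0.0702 + 0.4737
The largest term is for aabb: 0.474.

aabb, 0.474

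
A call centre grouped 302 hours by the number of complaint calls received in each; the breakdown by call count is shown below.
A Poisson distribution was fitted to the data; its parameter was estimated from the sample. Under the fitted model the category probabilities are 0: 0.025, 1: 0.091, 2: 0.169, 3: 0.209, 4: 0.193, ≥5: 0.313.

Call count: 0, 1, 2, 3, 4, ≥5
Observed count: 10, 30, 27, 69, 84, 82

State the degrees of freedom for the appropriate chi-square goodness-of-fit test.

There are k = 6 categories and 1 parameter estimated from the data, so df = 6 − 1 − 1 = 4.

4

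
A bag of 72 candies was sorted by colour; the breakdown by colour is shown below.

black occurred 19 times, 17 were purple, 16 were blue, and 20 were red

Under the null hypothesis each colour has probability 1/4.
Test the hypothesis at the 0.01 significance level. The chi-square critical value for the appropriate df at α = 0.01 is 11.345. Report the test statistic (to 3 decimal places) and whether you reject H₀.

0.556; do not reject

Under H₀ each category has probability 1/4, so each expected count is 72/4 = 18.
black: (19 − 18)²/18 = 1/18 = 0.0556
purple: (17 − 18)²/18 = 1/18 = 0.0556
blue: (16 − 18)²/18 = 4/18 = 0.2222
red: (20 − 18)²/18 = 4/18 = 0.2222
Sum = 0.556
df = 3. Since 0.556 < 11.345, we do not reject H₀.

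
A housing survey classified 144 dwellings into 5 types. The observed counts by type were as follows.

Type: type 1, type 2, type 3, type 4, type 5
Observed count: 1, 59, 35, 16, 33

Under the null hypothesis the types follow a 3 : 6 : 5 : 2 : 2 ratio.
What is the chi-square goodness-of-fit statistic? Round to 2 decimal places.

43.25

Ratio total = 18. Expected counts: 144×3/18 = 24, 144×6/18 = 48, 144×5/18 = 40, 144×2/18 = 16, 144×2/18 = 16.
type 1: (1 − 24)²/24 = 529/24 = 22.042
type 2: (59 − 48)²/48 = 121/48 = 2.521
type 3: (35 − 40)²/40 = 25/40 = 0.625
type 4: (16 − 16)²/16 = 0/16 = 0.000
type 5: (33 − 16)²/16 = 289/16 = 18.063
Sum = 43.25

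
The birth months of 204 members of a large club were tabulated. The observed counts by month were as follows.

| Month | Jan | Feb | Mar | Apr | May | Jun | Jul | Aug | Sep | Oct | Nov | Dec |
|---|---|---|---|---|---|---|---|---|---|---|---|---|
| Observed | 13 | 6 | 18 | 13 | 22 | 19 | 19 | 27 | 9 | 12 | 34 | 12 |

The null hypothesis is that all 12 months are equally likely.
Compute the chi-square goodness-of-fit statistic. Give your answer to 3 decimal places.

40.588

Expected count for each of the 12 categories: 204/12 = 17.
χ² = (13−17)²/17 + (6−17)²/17 + (18−17)²/17 + (13−17)²/17 + (22−17)²/17 + (19−17)²/17 + (19−17)²/17 + (27−17)²/17 + (9−17)²/17 + (12−17)²/17 + (34−17)²/17 + (12−17)²/17
   = 0.9412 + 7.1176 + 0.0588 + 0.9412 + 1.4706 + 0.2353 + 0.2353 + 5.8824 + 3.7647 + 1.4706 + 17.0000 + 1.4706
Sum = 40.588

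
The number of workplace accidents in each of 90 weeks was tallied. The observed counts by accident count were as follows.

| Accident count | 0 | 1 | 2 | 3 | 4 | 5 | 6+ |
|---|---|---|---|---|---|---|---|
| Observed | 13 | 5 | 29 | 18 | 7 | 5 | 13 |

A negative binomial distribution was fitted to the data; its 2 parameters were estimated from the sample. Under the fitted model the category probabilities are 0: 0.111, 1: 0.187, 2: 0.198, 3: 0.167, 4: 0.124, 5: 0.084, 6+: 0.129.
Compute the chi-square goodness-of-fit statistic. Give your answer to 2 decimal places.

Expected counts E_i = n·p_i: 90×0.111 = 9.99, 90×0.187 = 16.83, 90×0.198 = 17.82, 90×0.167 = 15.03, 90×0.124 = 11.16, 90×0.084 = 7.56, 90×0.129 = 11.61.
χ² = (13−9.99)²/9.99 + (5−16.83)²/16.83 + (29−17.82)²/17.82 + (18−15.03)²/15.03 + (7−11.16)²/11.16 + (5−7.56)²/7.56 + (13−11.61)²/11.61
   = 0.907 + 8.315 + 7.014 + 0.587 + 1.551 + 0.867 + 0.166
Sum = 19.41

19.41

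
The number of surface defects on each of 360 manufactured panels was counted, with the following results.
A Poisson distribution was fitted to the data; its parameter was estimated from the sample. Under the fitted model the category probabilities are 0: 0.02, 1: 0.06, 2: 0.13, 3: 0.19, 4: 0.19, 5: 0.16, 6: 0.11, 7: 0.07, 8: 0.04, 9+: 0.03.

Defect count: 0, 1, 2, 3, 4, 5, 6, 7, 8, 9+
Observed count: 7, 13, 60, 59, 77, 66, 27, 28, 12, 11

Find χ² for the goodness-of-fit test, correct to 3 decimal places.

Expected counts E_i = n·p_i: 360×0.02 = 7.2, 360×0.06 = 21.6, 360×0.13 = 46.8, 360×0.19 = 68.4, 360×0.19 = 68.4, 360×0.16 = 57.6, 360×0.11 = 39.6, 360×0.07 = 25.2, 360×0.04 = 14.4, 360×0.03 = 10.8.
cat         O        E   (O−E)²/E
0           7      7.2     0.0056
1          13     21.6     3.4241
2          60     46.8     3.7231
3          59     68.4     1.2918
4          77     68.4     1.0813
5          66     57.6     1.2250
6          27     39.6     4.0091
7          28     25.2     0.3111
8          12     14.4     0.4000
9+         11     10.8     0.0037
Sum = 15.475

15.475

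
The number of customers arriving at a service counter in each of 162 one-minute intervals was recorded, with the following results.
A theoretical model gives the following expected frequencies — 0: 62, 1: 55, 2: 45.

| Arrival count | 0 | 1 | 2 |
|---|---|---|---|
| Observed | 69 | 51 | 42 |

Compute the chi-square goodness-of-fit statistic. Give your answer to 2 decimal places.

1.28

0: (69 − 62)²/62 = 49/62 = 0.790
1: (51 − 55)²/55 = 16/55 = 0.291
2: (42 − 45)²/45 = 9/45 = 0.200
Sum = 1.28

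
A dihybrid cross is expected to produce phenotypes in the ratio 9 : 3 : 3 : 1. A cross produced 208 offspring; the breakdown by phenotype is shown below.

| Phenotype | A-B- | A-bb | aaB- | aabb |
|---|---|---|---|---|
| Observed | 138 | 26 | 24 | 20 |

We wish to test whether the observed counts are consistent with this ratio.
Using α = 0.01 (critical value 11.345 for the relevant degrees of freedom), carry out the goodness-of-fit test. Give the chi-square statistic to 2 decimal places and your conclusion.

17.64; reject

Ratio total = 16. Expected counts: 208×9/16 = 117, 208×3/16 = 39, 208×3/16 = 39, 208×1/16 = 13.
χ² = (138−117)²/117 + (26−39)²/39 + (24−39)²/39 + (20−13)²/13
   = 3.769 + 4.333 + 5.769 + 3.769
Sum = 17.64
df = 3. Since 17.64 > 11.345, we reject H₀.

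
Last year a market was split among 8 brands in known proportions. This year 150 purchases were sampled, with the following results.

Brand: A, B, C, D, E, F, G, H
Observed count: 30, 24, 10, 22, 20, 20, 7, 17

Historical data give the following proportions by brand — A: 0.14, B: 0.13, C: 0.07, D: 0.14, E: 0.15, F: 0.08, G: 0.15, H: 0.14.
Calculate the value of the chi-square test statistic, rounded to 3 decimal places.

Expected counts E_i = n·p_i: 150×0.14 = 21, 150×0.13 = 19.5, 150×0.07 = 10.5, 150×0.14 = 21, 150×0.15 = 22.5, 150×0.08 = 12, 150×0.15 = 22.5, 150×0.14 = 21.
A: (30 − 21)²/21 = 81/21 = 3.8571
B: (24 − 19.5)²/19.5 = 20.25/19.5 = 1.0385
C: (10 − 10.5)²/10.5 = 0.25/10.5 = 0.0238
D: (22 − 21)²/21 = 1/21 = 0.0476
E: (20 − 22.5)²/22.5 = 6.25/22.5 = 0.2778
F: (20 − 12)²/12 = 64/12 = 5.3333
G: (7 − 22.5)²/22.5 = 240.25/22.5 = 10.6778
H: (17 − 21)²/21 = 16/21 = 0.7619
Sum = 22.018

22.018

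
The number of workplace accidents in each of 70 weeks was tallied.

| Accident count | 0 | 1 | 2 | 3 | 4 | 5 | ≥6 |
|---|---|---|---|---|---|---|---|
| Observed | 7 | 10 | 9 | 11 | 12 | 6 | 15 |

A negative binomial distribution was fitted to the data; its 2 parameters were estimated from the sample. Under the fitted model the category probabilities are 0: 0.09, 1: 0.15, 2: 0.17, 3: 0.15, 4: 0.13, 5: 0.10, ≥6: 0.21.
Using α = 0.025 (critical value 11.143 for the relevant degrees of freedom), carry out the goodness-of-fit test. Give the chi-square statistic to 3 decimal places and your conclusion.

1.905; do not reject

Expected counts E_i = n·p_i: 70×0.09 = 6.3, 70×0.15 = 10.5, 70×0.17 = 11.9, 70×0.15 = 10.5, 70×0.13 = 9.1, 70×0.10 = 7, 70×0.21 = 14.7.
cat         O        E   (O−E)²/E
0           7      6.3     0.0778
1          10     10.5     0.0238
2           9     11.9     0.7067
3          11     10.5     0.0238
4          12      9.1     0.9242
5           6        7     0.1429
≥6         15     14.7     0.0061
Sum = 1.905
df = 4. Since 1.905 < 11.143, we do not reject H₀.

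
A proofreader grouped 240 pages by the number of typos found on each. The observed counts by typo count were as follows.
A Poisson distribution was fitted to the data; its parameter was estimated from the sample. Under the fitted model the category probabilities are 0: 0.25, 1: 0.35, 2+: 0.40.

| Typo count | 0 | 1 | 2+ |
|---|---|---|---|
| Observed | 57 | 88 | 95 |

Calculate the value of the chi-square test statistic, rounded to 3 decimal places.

0.351

Expected counts E_i = n·p_i: 240×0.25 = 60, 240×0.35 = 84, 240×0.40 = 96.
cat         O        E   (O−E)²/E
0          57       60     0.1500
1          88       84     0.1905
2+         95       96     0.0104
Sum = 0.351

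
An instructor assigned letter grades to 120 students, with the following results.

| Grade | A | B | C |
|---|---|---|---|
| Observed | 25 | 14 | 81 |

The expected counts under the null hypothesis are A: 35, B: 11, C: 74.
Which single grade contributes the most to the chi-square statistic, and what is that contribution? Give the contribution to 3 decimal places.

χ² = (25−35)²/35 + (14−11)²/11 + (81−74)²/74
   = 2.8571 + 0.8182 + 0.6622
The largest term is for A: 2.857.

A, 2.857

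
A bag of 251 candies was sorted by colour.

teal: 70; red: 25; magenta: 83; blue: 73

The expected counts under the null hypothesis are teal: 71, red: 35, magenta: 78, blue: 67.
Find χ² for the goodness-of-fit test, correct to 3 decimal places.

teal: (70 − 71)²/71 = 1/71 = 0.0141
red: (25 − 35)²/35 = 100/35 = 2.8571
magenta: (83 − 78)²/78 = 25/78 = 0.3205
blue: (73 − 67)²/67 = 36/67 = 0.5373
Sum = 3.729

3.729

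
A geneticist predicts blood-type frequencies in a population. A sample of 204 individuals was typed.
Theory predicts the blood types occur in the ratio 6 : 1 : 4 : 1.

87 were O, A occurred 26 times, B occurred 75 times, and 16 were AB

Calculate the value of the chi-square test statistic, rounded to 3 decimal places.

7.750

Ratio total = 12. Expected counts: 204×6/12 = 102, 204×1/12 = 17, 204×4/12 = 68, 204×1/12 = 17.
O: (87 − 102)²/102 = 225/102 = 2.2059
A: (26 − 17)²/17 = 81/17 = 4.7647
B: (75 − 68)²/68 = 49/68 = 0.7206
AB: (16 − 17)²/17 = 1/17 = 0.0588
Sum = 7.750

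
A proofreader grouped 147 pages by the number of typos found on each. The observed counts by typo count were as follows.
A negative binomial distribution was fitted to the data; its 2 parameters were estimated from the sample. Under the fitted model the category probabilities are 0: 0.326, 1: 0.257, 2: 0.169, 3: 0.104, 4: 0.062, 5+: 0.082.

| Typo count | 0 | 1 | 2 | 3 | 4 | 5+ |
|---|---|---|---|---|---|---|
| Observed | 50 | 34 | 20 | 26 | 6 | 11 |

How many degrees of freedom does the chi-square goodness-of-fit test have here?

3

There are k = 6 categories and 2 parameters estimated from the data, so df = 6 − 1 − 2 = 3.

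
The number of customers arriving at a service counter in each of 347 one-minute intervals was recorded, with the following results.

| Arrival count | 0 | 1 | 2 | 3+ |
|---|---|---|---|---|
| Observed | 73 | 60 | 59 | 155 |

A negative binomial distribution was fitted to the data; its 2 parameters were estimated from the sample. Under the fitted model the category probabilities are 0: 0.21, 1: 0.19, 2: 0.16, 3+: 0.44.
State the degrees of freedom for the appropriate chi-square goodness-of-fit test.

There are k = 4 categories and 2 parameters estimated from the data, so df = 4 − 1 − 2 = 1.

1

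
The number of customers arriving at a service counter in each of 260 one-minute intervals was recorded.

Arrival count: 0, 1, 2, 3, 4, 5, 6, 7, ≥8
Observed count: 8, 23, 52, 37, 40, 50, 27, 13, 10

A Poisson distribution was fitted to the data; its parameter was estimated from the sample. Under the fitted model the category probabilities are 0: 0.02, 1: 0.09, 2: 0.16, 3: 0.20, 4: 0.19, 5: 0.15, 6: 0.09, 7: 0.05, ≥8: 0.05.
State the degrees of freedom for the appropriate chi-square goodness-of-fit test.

There are k = 9 categories and 1 parameter estimated from the data, so df = 9 − 1 − 1 = 7.

7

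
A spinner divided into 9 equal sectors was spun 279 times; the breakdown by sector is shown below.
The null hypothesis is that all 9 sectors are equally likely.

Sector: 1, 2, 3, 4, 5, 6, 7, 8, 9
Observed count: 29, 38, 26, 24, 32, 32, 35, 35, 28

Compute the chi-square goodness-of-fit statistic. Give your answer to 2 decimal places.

Under H₀ each category has probability 1/9, so each expected count is 279/9 = 31.
1: (29 − 31)²/31 = 4/31 = 0.129
2: (38 − 31)²/31 = 49/31 = 1.581
3: (26 − 31)²/31 = 25/31 = 0.806
4: (24 − 31)²/31 = 49/31 = 1.581
5: (32 − 31)²/31 = 1/31 = 0.032
6: (32 − 31)²/31 = 1/31 = 0.032
7: (35 − 31)²/31 = 16/31 = 0.516
8: (35 − 31)²/31 = 16/31 = 0.516
9: (28 − 31)²/31 = 9/31 = 0.290
Sum = 5.48

5.48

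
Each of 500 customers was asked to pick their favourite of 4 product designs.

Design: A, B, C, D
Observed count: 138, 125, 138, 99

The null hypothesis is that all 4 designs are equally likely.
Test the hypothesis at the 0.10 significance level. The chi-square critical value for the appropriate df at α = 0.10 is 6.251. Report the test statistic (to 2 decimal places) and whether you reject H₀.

8.11; reject

Expected count for each of the 4 categories: 500/4 = 125.
A: (138 − 125)²/125 = 169/125 = 1.352
B: (125 − 125)²/125 = 0/125 = 0.000
C: (138 − 125)²/125 = 169/125 = 1.352
D: (99 − 125)²/125 = 676/125 = 5.408
Sum = 8.11
df = 3. Since 8.11 > 6.251, we reject H₀.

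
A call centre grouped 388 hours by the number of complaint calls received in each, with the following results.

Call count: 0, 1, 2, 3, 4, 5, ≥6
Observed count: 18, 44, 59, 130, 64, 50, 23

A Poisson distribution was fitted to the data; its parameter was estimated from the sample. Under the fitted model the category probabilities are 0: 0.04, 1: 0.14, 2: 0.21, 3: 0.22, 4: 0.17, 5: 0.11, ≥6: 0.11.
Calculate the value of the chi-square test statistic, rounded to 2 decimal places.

42.29

Expected counts E_i = n·p_i: 388×0.04 = 15.52, 388×0.14 = 54.32, 388×0.21 = 81.48, 388×0.22 = 85.36, 388×0.17 = 65.96, 388×0.11 = 42.68, 388×0.11 = 42.68.
χ² = (18−15.52)²/15.52 + (44−54.32)²/54.32 + (59−81.48)²/81.48 + (130−85.36)²/85.36 + (64−65.96)²/65.96 + (50−42.68)²/42.68 + (23−42.68)²/42.68
   = 0.396 + 1.961 + 6.202 + 23.345 + 0.058 + 1.255 + 9.075
Sum = 42.29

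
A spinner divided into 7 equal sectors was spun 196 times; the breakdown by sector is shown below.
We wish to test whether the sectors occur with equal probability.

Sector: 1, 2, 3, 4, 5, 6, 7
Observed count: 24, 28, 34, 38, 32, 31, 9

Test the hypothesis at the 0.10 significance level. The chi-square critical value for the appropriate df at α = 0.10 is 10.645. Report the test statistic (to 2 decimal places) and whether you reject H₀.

Under H₀ each category has probability 1/7, so each expected count is 196/7 = 28.
χ² = (24−28)²/28 + (28−28)²/28 + (34−28)²/28 + (38−28)²/28 + (32−28)²/28 + (31−28)²/28 + (9−28)²/28
   = 0.571 + 0.000 + 1.286 + 3.571 + 0.571 + 0.321 + 12.893
Sum = 19.21
df = 6. Since 19.21 > 10.645, we reject H₀.

19.21; reject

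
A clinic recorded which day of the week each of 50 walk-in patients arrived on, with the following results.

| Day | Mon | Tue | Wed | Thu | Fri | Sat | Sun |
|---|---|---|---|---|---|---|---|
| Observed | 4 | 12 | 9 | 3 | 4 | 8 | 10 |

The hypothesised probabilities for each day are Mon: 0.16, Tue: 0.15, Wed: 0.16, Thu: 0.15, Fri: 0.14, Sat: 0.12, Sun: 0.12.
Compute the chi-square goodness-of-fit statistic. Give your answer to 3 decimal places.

Expected counts E_i = n·p_i: 50×0.16 = 8, 50×0.15 = 7.5, 50×0.16 = 8, 50×0.15 = 7.5, 50×0.14 = 7, 50×0.12 = 6, 50×0.12 = 6.
Mon: (4 − 8)²/8 = 16/8 = 2.0000
Tue: (12 − 7.5)²/7.5 = 20.25/7.5 = 2.7000
Wed: (9 − 8)²/8 = 1/8 = 0.1250
Thu: (3 − 7.5)²/7.5 = 20.25/7.5 = 2.7000
Fri: (4 − 7)²/7 = 9/7 = 1.2857
Sat: (8 − 6)²/6 = 4/6 = 0.6667
Sun: (10 − 6)²/6 = 16/6 = 2.6667
Sum = 12.144

12.144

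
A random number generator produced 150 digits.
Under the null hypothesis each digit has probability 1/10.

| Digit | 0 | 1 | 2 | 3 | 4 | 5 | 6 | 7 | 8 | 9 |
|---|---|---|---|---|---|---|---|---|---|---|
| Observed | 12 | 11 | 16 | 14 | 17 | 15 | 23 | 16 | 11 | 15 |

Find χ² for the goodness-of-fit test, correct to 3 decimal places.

Expected count for each of the 10 categories: 150/10 = 15.
0: (12 − 15)²/15 = 9/15 = 0.6000
1: (11 − 15)²/15 = 16/15 = 1.0667
2: (16 − 15)²/15 = 1/15 = 0.0667
3: (14 − 15)²/15 = 1/15 = 0.0667
4: (17 − 15)²/15 = 4/15 = 0.2667
5: (15 − 15)²/15 = 0/15 = 0.0000
6: (23 − 15)²/15 = 64/15 = 4.2667
7: (16 − 15)²/15 = 1/15 = 0.0667
8: (11 − 15)²/15 = 16/15 = 1.0667
9: (15 − 15)²/15 = 0/15 = 0.0000
Sum = 7.467

7.467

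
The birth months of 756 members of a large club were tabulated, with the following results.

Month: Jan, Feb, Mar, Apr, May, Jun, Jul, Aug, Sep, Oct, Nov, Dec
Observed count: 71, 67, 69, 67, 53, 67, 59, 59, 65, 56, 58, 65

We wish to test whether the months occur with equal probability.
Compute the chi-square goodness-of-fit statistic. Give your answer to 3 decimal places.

5.746

Expected count for each of the 12 categories: 756/12 = 63.
Jan: (71 − 63)²/63 = 64/63 = 1.0159
Feb: (67 − 63)²/63 = 16/63 = 0.2540
Mar: (69 − 63)²/63 = 36/63 = 0.5714
Apr: (67 − 63)²/63 = 16/63 = 0.2540
May: (53 − 63)²/63 = 100/63 = 1.5873
Jun: (67 − 63)²/63 = 16/63 = 0.2540
Jul: (59 − 63)²/63 = 16/63 = 0.2540
Aug: (59 − 63)²/63 = 16/63 = 0.2540
Sep: (65 − 63)²/63 = 4/63 = 0.0635
Oct: (56 − 63)²/63 = 49/63 = 0.7778
Nov: (58 − 63)²/63 = 25/63 = 0.3968
Dec: (65 − 63)²/63 = 4/63 = 0.0635
Sum = 5.746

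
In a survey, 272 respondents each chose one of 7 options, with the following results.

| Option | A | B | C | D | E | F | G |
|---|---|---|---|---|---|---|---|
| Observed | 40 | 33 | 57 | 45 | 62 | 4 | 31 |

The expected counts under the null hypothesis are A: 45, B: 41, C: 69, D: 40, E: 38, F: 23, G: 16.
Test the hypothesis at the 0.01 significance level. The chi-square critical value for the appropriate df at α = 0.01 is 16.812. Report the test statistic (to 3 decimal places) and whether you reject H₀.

cat         O        E   (O−E)²/E
A          40       45     0.5556
B          33       41     1.5610
C          57       69     2.0870
D          45       40     0.6250
E          62       38    15.1579
F           4       23    15.6957
G          31       16    14.0625
Sum = 49.745
df = 6. Since 49.745 > 16.812, we reject H₀.

49.745; reject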